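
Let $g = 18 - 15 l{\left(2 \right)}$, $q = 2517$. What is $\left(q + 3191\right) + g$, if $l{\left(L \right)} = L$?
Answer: $5696$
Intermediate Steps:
$g = -12$ ($g = 18 - 30 = -12$)
$\left(q + 3191\right) + g = \left(2517 + 3191\right) - 12 = 5708 - 12 = 5696$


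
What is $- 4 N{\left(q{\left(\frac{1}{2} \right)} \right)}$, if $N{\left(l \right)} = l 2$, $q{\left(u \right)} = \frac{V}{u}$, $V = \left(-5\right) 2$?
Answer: $160$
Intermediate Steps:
$V = -10$
$q{\left(u \right)} = - \frac{10}{u}$
$N{\left(l \right)} = 2 l$
$- 4 N{\left(q{\left(\frac{1}{2} \right)} \right)} = - 4 \cdot 2 \left(- \frac{10}{\frac{1}{2}}\right) = - 4 \cdot 2 \left(- 10 \frac{1}{\frac{1}{2}}\right) = - 4 \cdot 2 \left(\left(-10\right) 2\right) = - 4 \cdot 2 \left(-20\right) = \left(-4\right) \left(-40\right) = 160$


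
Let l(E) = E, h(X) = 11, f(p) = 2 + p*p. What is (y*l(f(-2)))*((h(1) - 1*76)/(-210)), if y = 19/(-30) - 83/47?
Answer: -43979/9870 ≈ -4.4558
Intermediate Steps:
f(p) = 2 + p²
y = -3383/1410 (y = 19*(-1/30) - 83*1/47 = -19/30 - 83/47 = -3383/1410 ≈ -2.3993)
(y*l(f(-2)))*((h(1) - 1*76)/(-210)) = (-3383*(2 + (-2)²)/1410)*((11 - 1*76)/(-210)) = (-3383*(2 + 4)/1410)*((11 - 76)*(-1/210)) = (-3383/1410*6)*(-65*(-1/210)) = -3383/235*13/42 = -43979/9870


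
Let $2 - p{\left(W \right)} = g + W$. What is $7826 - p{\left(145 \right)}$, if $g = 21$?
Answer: $7990$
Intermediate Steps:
$p{\left(W \right)} = -19 - W$ ($p{\left(W \right)} = 2 - \left(21 + W\right) = -19 - W$)
$7826 - p{\left(145 \right)} = 7826 - \left(-19 - 145\right) = 7826 - -164 = 7826 + 164 = 7990$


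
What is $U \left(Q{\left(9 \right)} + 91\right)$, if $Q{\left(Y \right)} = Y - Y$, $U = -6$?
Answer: $-546$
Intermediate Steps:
$Q{\left(Y \right)} = 0$
$U \left(Q{\left(9 \right)} + 91\right) = - 6 \left(0 + 91\right) = \left(-6\right) 91 = -546$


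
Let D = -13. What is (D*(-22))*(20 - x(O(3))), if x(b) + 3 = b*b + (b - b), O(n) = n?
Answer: 4004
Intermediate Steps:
x(b) = -3 + b² (x(b) = -3 + (b*b + (b - b)) = -3 + (b² + 0) = -3 + b²)
(D*(-22))*(20 - x(O(3))) = (-13*(-22))*(20 - (-3 + 3²)) = 286*(20 - (-3 + 9)) = 286*(20 - 1*6) = 286*(20 - 6) = 286*14 = 4004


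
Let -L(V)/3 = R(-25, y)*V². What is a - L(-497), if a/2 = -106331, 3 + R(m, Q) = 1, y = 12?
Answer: -1694716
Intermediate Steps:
R(m, Q) = -2 (R(m, Q) = -3 + 1 = -2)
a = -212662 (a = 2*(-106331) = -212662)
L(V) = 6*V² (L(V) = -(-6)*V² = 6*V²)
a - L(-497) = -212662 - 6*(-497)² = -212662 - 6*247009 = -212662 - 1*1482054 = -212662 - 1482054 = -1694716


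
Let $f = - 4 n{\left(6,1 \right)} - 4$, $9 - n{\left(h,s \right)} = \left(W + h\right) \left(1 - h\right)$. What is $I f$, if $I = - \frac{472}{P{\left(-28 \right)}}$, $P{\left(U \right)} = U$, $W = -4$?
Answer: $- \frac{9440}{7} \approx -1348.6$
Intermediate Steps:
$n{\left(h,s \right)} = 9 - \left(1 - h\right) \left(-4 + h\right)$ ($n{\left(h,s \right)} = 9 - \left(-4 + h\right) \left(1 - h\right) = 9 - \left(1 - h\right) \left(-4 + h\right)$)
$f = -80$ ($f = - 4 \left(13 + 6^{2} - 30\right) - 4 = - 4 \left(13 + 36 - 30\right) - 4 = \left(-4\right) 19 - 4 = -76 - 4 = -80$)
$I = \frac{118}{7}$ ($I = - \frac{472}{-28} = \left(-472\right) \left(- \frac{1}{28}\right) = \frac{118}{7} \approx 16.857$)
$I f = \frac{118}{7} \left(-80\right) = - \frac{9440}{7}$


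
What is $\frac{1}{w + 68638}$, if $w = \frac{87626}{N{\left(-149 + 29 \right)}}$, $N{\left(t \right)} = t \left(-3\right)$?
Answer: $\frac{180}{12398653} \approx 1.4518 \cdot 10^{-5}$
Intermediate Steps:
$N{\left(t \right)} = - 3 t$
$w = \frac{43813}{180}$ ($w = \frac{87626}{\left(-3\right) \left(-149 + 29\right)} = \frac{87626}{\left(-3\right) \left(-120\right)} = \frac{87626}{360} = 87626 \cdot \frac{1}{360} = \frac{43813}{180} \approx 243.41$)
$\frac{1}{w + 68638} = \frac{1}{\frac{43813}{180} + 68638} = \frac{1}{\frac{12398653}{180}} = \frac{180}{12398653}$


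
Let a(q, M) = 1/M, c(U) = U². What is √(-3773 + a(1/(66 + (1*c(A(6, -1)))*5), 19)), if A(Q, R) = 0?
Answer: I*√1362034/19 ≈ 61.424*I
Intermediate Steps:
√(-3773 + a(1/(66 + (1*c(A(6, -1)))*5), 19)) = √(-3773 + 1/19) = √(-71686/19) = I*√1362034/19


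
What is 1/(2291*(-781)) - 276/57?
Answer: -164612951/33996149 ≈ -4.8421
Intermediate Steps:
1/(2291*(-781)) - 276/57 = (1/2291)*(-1/781) - 276*1/57 = -1/1789271 - 92/19 = -164612951/33996149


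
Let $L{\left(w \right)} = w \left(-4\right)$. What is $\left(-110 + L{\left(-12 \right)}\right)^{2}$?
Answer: $3844$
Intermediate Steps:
$L{\left(w \right)} = - 4 w$
$\left(-110 + L{\left(-12 \right)}\right)^{2} = \left(-110 - -48\right)^{2} = \left(-110 + 48\right)^{2} = \left(-62\right)^{2} = 3844$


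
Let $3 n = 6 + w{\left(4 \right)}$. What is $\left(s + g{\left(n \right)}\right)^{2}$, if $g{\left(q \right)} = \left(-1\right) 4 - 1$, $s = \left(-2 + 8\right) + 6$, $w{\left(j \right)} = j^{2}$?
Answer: $49$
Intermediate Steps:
$s = 12$ ($s = 6 + 6 = 12$)
$n = \frac{22}{3}$ ($n = \frac{6 + 4^{2}}{3} = \frac{6 + 16}{3} = \frac{1}{3} \cdot 22 = \frac{22}{3} \approx 7.3333$)
$g{\left(q \right)} = -5$ ($g{\left(q \right)} = -4 - 1 = -5$)
$\left(s + g{\left(n \right)}\right)^{2} = \left(12 - 5\right)^{2} = 7^{2} = 49$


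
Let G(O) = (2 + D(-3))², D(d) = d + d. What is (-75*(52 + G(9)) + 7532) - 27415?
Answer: -24983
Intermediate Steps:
D(d) = 2*d
G(O) = 16 (G(O) = (2 + 2*(-3))² = (2 - 6)² = (-4)² = 16)
(-75*(52 + G(9)) + 7532) - 27415 = (-75*(52 + 16) + 7532) - 27415 = (-75*68 + 7532) - 27415 = (-5100 + 7532) - 27415 = 2432 - 27415 = -24983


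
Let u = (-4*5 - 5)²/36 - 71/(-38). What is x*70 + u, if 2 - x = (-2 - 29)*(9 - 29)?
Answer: -29576687/684 ≈ -43241.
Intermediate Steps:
x = -618 (x = 2 - (-2 - 29)*(9 - 29) = 2 - (-31)*(-20) = 2 - 1*620 = 2 - 620 = -618)
u = 13153/684 (u = (-20 - 5)²*(1/36) - 71*(-1/38) = (-25)²*(1/36) + 71/38 = 625*(1/36) + 71/38 = 625/36 + 71/38 = 13153/684 ≈ 19.230)
x*70 + u = -618*70 + 13153/684 = -43260 + 13153/684 = -29576687/684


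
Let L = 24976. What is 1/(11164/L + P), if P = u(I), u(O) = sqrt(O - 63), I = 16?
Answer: 17427004/1840203873 - 38987536*I*sqrt(47)/1840203873 ≈ 0.0094701 - 0.14525*I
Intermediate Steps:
u(O) = sqrt(-63 + O)
P = I*sqrt(47) (P = sqrt(-63 + 16) = sqrt(-47) = I*sqrt(47) ≈ 6.8557*I)
1/(11164/L + P) = 1/(11164/24976 + I*sqrt(47)) = 1/(11164*(1/24976) + I*sqrt(47)) = 1/(2791/6244 + I*sqrt(47))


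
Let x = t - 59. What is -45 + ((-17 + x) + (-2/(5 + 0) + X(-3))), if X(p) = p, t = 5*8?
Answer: -422/5 ≈ -84.400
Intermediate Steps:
t = 40
x = -19 (x = 40 - 59 = -19)
-45 + ((-17 + x) + (-2/(5 + 0) + X(-3))) = -45 + ((-17 - 19) + (-2/(5 + 0) - 3)) = -45 + (-36 + (-2/5 - 3)) = -45 + (-36 + (-2*⅕ - 3)) = -45 + (-36 + (-⅖ - 3)) = -45 + (-36 - 17/5) = -45 - 197/5 = -422/5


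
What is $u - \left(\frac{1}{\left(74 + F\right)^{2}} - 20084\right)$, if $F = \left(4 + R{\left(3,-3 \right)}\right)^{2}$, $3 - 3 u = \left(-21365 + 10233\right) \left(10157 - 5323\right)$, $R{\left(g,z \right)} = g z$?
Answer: $\frac{176000944580}{9801} \approx 1.7957 \cdot 10^{7}$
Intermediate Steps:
$u = \frac{53812091}{3}$ ($u = 1 - \frac{\left(-21365 + 10233\right) \left(10157 - 5323\right)}{3} = 1 - \frac{\left(-11132\right) 4834}{3} = 1 - - \frac{53812088}{3} = 1 + \frac{53812088}{3} = \frac{53812091}{3} \approx 1.7937 \cdot 10^{7}$)
$F = 25$ ($F = \left(4 + 3 \left(-3\right)\right)^{2} = \left(4 - 9\right)^{2} = \left(-5\right)^{2} = 25$)
$u - \left(\frac{1}{\left(74 + F\right)^{2}} - 20084\right) = \frac{53812091}{3} - \left(\frac{1}{\left(74 + 25\right)^{2}} - 20084\right) = \frac{53812091}{3} - \left(\frac{1}{99^{2}} - 20084\right) = \frac{53812091}{3} - \left(\frac{1}{9801} - 20084\right) = \frac{53812091}{3} - - \frac{196843283}{9801} = \frac{53812091}{3} + \frac{196843283}{9801} = \frac{176000944580}{9801}$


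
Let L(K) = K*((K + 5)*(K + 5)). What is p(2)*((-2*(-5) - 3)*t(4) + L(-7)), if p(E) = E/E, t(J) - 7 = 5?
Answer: 56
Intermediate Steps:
t(J) = 12 (t(J) = 7 + 5 = 12)
p(E) = 1
L(K) = K*(5 + K)² (L(K) = K*((5 + K)*(5 + K)) = K*(5 + K)²)
p(2)*((-2*(-5) - 3)*t(4) + L(-7)) = 1*((-2*(-5) - 3)*12 - 7*(5 - 7)²) = 1*((10 - 3)*12 - 7*(-2)²) = 1*(7*12 - 7*4) = 1*(84 - 28) = 1*56 = 56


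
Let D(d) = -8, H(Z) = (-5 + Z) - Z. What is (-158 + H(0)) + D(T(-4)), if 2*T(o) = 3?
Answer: -171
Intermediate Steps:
T(o) = 3/2 (T(o) = (½)*3 = 3/2)
H(Z) = -5
(-158 + H(0)) + D(T(-4)) = (-158 - 5) - 8 = -163 - 8 = -171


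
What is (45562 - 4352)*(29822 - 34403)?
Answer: -188783010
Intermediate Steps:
(45562 - 4352)*(29822 - 34403) = 41210*(-4581) = -188783010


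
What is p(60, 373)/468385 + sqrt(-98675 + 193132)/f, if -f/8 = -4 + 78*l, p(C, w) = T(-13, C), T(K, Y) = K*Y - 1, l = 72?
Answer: -781/468385 - sqrt(94457)/44896 ≈ -0.0085130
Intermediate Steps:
T(K, Y) = -1 + K*Y
p(C, w) = -1 - 13*C
f = -44896 (f = -8*(-4 + 78*72) = -8*(-4 + 5616) = -8*5612 = -44896)
p(60, 373)/468385 + sqrt(-98675 + 193132)/f = (-1 - 13*60)/468385 + sqrt(-98675 + 193132)/(-44896) = (-1 - 780)*(1/468385) + sqrt(94457)*(-1/44896) = -781*1/468385 - sqrt(94457)/44896 = -781/468385 - sqrt(94457)/44896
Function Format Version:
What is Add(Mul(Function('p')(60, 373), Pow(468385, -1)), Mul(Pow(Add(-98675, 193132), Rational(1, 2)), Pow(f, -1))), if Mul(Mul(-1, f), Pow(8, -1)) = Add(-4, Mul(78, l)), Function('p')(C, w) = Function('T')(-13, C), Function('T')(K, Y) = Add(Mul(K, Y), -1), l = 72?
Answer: Add(Rational(-781, 468385), Mul(Rational(-1, 44896), Pow(94457, Rational(1, 2)))) ≈ -0.0085130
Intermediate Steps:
Function('T')(K, Y) = Add(-1, Mul(K, Y))
Function('p')(C, w) = Add(-1, Mul(-13, C))
f = -44896 (f = Mul(-8, Add(-4, Mul(78, 72))) = Mul(-8, Add(-4, 5616)) = Mul(-8, 5612) = -44896)
Add(Mul(Function('p')(60, 373), Pow(468385, -1)), Mul(Pow(Add(-98675, 193132), Rational(1, 2)), Pow(f, -1))) = Add(Mul(Add(-1, Mul(-13, 60)), Pow(468385, -1)), Mul(Pow(Add(-98675, 193132), Rational(1, 2)), Pow(-44896, -1))) = Add(Mul(Add(-1, -780), Rational(1, 468385)), Mul(Pow(94457, Rational(1, 2)), Rational(-1, 44896))) = Add(Mul(-781, Rational(1, 468385)), Mul(Rational(-1, 44896), Pow(94457, Rational(1, 2)))) = Add(Rational(-781, 468385), Mul(Rational(-1, 44896), Pow(94457, Rational(1, 2))))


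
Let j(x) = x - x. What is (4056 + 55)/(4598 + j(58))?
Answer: 4111/4598 ≈ 0.89408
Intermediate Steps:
j(x) = 0
(4056 + 55)/(4598 + j(58)) = (4056 + 55)/(4598 + 0) = 4111/4598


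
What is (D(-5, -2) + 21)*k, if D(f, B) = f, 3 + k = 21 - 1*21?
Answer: -48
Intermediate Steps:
k = -3 (k = -3 + (21 - 1*21) = -3 + (21 - 21) = -3 + 0 = -3)
(D(-5, -2) + 21)*k = (-5 + 21)*(-3) = 16*(-3) = -48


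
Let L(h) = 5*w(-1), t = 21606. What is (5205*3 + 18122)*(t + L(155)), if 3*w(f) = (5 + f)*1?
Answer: 2187439606/3 ≈ 7.2915e+8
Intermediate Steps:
w(f) = 5/3 + f/3 (w(f) = ((5 + f)*1)/3 = (5 + f)/3 = 5/3 + f/3)
L(h) = 20/3 (L(h) = 5*(5/3 + (⅓)*(-1)) = 5*(5/3 - ⅓) = 5*(4/3) = 20/3)
(5205*3 + 18122)*(t + L(155)) = (5205*3 + 18122)*(21606 + 20/3) = (15615 + 18122)*(64838/3) = 33737*(64838/3) = 2187439606/3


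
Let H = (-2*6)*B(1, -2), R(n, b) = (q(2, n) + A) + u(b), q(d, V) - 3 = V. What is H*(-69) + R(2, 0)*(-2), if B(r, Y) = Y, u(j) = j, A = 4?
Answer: -1674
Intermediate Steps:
q(d, V) = 3 + V
R(n, b) = 7 + b + n (R(n, b) = ((3 + n) + 4) + b = (7 + n) + b = 7 + b + n)
H = 24 (H = -2*6*(-2) = -12*(-2) = 24)
H*(-69) + R(2, 0)*(-2) = 24*(-69) + (7 + 0 + 2)*(-2) = -1656 + 9*(-2) = -1656 - 18 = -1674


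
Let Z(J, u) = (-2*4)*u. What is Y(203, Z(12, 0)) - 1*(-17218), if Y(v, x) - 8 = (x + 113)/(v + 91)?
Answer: 5064557/294 ≈ 17226.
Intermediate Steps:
Z(J, u) = -8*u
Y(v, x) = 8 + (113 + x)/(91 + v) (Y(v, x) = 8 + (x + 113)/(v + 91) = 8 + (113 + x)/(91 + v))
Y(203, Z(12, 0)) - 1*(-17218) = (841 - 8*0 + 8*203)/(91 + 203) - 1*(-17218) = (841 + 0 + 1624)/294 + 17218 = (1/294)*2465 + 17218 = 2465/294 + 17218 = 5064557/294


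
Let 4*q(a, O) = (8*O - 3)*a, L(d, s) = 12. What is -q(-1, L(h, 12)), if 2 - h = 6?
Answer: 93/4 ≈ 23.250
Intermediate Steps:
h = -4 (h = 2 - 1*6 = 2 - 6 = -4)
q(a, O) = a*(-3 + 8*O)/4 (q(a, O) = ((8*O - 3)*a)/4 = ((-3 + 8*O)*a)/4 = (a*(-3 + 8*O))/4 = a*(-3 + 8*O)/4)
-q(-1, L(h, 12)) = -(-1)*(-3 + 8*12)/4 = -(-1)*(-3 + 96)/4 = -(-1)*93/4 = -1*(-93/4) = 93/4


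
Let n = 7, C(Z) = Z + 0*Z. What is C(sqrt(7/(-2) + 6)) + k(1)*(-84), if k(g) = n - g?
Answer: -504 + sqrt(10)/2 ≈ -502.42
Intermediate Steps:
C(Z) = Z (C(Z) = Z + 0 = Z)
k(g) = 7 - g
C(sqrt(7/(-2) + 6)) + k(1)*(-84) = sqrt(7/(-2) + 6) + (7 - 1*1)*(-84) = sqrt(7*(-1/2) + 6) + (7 - 1)*(-84) = sqrt(-7/2 + 6) + 6*(-84) = sqrt(5/2) - 504 = sqrt(10)/2 - 504 = -504 + sqrt(10)/2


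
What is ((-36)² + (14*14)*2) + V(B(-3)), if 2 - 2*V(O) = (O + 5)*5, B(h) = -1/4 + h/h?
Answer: 13397/8 ≈ 1674.6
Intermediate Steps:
B(h) = ¾ (B(h) = -1*¼ + 1 = -¼ + 1 = ¾)
V(O) = -23/2 - 5*O/2 (V(O) = 1 - (O + 5)*5/2 = 1 - (5 + O)*5/2 = 1 - (25 + 5*O)/2 = 1 + (-25/2 - 5*O/2) = -23/2 - 5*O/2)
((-36)² + (14*14)*2) + V(B(-3)) = ((-36)² + (14*14)*2) + (-23/2 - 5/2*¾) = (1296 + 196*2) + (-23/2 - 15/8) = (1296 + 392) - 107/8 = 1688 - 107/8 = 13397/8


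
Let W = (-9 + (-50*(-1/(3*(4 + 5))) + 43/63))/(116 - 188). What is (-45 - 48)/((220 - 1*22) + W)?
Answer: -632772/1347803 ≈ -0.46948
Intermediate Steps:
W = 611/6804 (W = (-9 + (-50/((-3*9)) + 43*(1/63)))/(-72) = (-9 + (-50/(-27) + 43/63))*(-1/72) = (-9 + (-50*(-1/27) + 43/63))*(-1/72) = (-9 + (50/27 + 43/63))*(-1/72) = (-9 + 479/189)*(-1/72) = -1222/189*(-1/72) = 611/6804 ≈ 0.089800)
(-45 - 48)/((220 - 1*22) + W) = (-45 - 48)/((220 - 1*22) + 611/6804) = -93/((220 - 22) + 611/6804) = -93/(198 + 611/6804) = -93/1347803/6804 = -93*6804/1347803 = -632772/1347803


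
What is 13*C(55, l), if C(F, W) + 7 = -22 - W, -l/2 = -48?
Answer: -1625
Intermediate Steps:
l = 96 (l = -2*(-48) = 96)
C(F, W) = -29 - W (C(F, W) = -7 + (-22 - W) = -29 - W)
13*C(55, l) = 13*(-29 - 1*96) = 13*(-29 - 96) = 13*(-125) = -1625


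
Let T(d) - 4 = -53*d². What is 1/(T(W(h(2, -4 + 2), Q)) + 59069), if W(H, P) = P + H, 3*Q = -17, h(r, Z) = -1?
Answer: 9/510457 ≈ 1.7631e-5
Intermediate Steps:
Q = -17/3 (Q = (⅓)*(-17) = -17/3 ≈ -5.6667)
W(H, P) = H + P
T(d) = 4 - 53*d²
1/(T(W(h(2, -4 + 2), Q)) + 59069) = 1/((4 - 53*(-1 - 17/3)²) + 59069) = 1/((4 - 53*(-20/3)²) + 59069) = 1/((4 - 53*400/9) + 59069) = 1/((4 - 21200/9) + 59069) = 1/(-21164/9 + 59069) = 1/(510457/9) = 9/510457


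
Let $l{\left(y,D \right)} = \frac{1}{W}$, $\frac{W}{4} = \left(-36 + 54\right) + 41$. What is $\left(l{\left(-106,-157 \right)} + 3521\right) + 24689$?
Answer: $\frac{6657561}{236} \approx 28210.0$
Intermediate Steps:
$W = 236$ ($W = 4 \left(\left(-36 + 54\right) + 41\right) = 4 \left(18 + 41\right) = 4 \cdot 59 = 236$)
$l{\left(y,D \right)} = \frac{1}{236}$
$\left(l{\left(-106,-157 \right)} + 3521\right) + 24689 = \left(\frac{1}{236} + 3521\right) + 24689 = \frac{830957}{236} + 24689 = \frac{6657561}{236}$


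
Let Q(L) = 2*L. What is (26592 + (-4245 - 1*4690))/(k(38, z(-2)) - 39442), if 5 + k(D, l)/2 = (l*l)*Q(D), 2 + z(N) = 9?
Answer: -17657/32004 ≈ -0.55171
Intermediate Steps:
z(N) = 7 (z(N) = -2 + 9 = 7)
k(D, l) = -10 + 4*D*l**2 (k(D, l) = -10 + 2*((l*l)*(2*D)) = -10 + 2*(l**2*(2*D)) = -10 + 2*(2*D*l**2) = -10 + 4*D*l**2)
(26592 + (-4245 - 1*4690))/(k(38, z(-2)) - 39442) = (26592 + (-4245 - 1*4690))/((-10 + 4*38*7**2) - 39442) = (26592 + (-4245 - 4690))/((-10 + 4*38*49) - 39442) = (26592 - 8935)/((-10 + 7448) - 39442) = 17657/(7438 - 39442) = 17657/(-32004) = 17657*(-1/32004) = -17657/32004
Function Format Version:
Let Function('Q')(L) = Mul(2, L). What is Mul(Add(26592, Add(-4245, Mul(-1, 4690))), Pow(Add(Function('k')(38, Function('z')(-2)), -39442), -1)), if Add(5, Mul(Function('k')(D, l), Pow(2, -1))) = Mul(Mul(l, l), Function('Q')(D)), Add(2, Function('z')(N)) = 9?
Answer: Rational(-17657, 32004) ≈ -0.55171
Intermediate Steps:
Function('z')(N) = 7 (Function('z')(N) = Add(-2, 9) = 7)
Function('k')(D, l) = Add(-10, Mul(4, D, Pow(l, 2))) (Function('k')(D, l) = Add(-10, Mul(2, Mul(Mul(l, l), Mul(2, D)))) = Add(-10, Mul(2, Mul(Pow(l, 2), Mul(2, D)))) = Add(-10, Mul(2, Mul(2, D, Pow(l, 2)))) = Add(-10, Mul(4, D, Pow(l, 2))))
Mul(Add(26592, Add(-4245, Mul(-1, 4690))), Pow(Add(Function('k')(38, Function('z')(-2)), -39442), -1)) = Mul(Add(26592, Add(-4245, Mul(-1, 4690))), Pow(Add(Add(-10, Mul(4, 38, Pow(7, 2))), -39442), -1)) = Mul(Add(26592, Add(-4245, -4690)), Pow(Add(Add(-10, Mul(4, 38, 49)), -39442), -1)) = Mul(Add(26592, -8935), Pow(Add(Add(-10, 7448), -39442), -1)) = Mul(17657, Pow(Add(7438, -39442), -1)) = Mul(17657, Pow(-32004, -1)) = Mul(17657, Rational(-1, 32004)) = Rational(-17657, 32004)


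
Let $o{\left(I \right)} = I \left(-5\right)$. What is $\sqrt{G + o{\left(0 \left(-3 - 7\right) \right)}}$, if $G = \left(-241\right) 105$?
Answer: $i \sqrt{25305} \approx 159.08 i$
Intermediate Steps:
$o{\left(I \right)} = - 5 I$
$G = -25305$
$\sqrt{G + o{\left(0 \left(-3 - 7\right) \right)}} = \sqrt{-25305 - 5 \cdot 0 \left(-3 - 7\right)} = \sqrt{-25305 - 5 \cdot 0 \left(-10\right)} = \sqrt{-25305 - 0} = \sqrt{-25305 + 0} = \sqrt{-25305} = i \sqrt{25305}$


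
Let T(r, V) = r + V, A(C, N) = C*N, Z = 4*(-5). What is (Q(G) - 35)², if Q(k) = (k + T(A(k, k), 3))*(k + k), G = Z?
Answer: 235776025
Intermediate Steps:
Z = -20
G = -20
T(r, V) = V + r
Q(k) = 2*k*(3 + k + k²) (Q(k) = (k + (3 + k*k))*(k + k) = (k + (3 + k²))*(2*k) = (3 + k + k²)*(2*k) = 2*k*(3 + k + k²))
(Q(G) - 35)² = (2*(-20)*(3 - 20 + (-20)²) - 35)² = (2*(-20)*(3 - 20 + 400) - 35)² = (2*(-20)*383 - 35)² = (-15320 - 35)² = (-15355)² = 235776025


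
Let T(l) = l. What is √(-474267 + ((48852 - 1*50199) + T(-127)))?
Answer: 7*I*√9709 ≈ 689.74*I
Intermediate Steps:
√(-474267 + ((48852 - 1*50199) + T(-127))) = √(-474267 + ((48852 - 1*50199) - 127)) = √(-474267 + ((48852 - 50199) - 127)) = √(-474267 + (-1347 - 127)) = √(-474267 - 1474) = √(-475741) = 7*I*√9709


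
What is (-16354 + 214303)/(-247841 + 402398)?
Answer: 65983/51519 ≈ 1.2808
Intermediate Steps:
(-16354 + 214303)/(-247841 + 402398) = 197949/154557 = 197949*(1/154557) = 65983/51519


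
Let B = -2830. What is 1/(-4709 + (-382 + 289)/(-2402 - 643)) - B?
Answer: 13526278305/4779604 ≈ 2830.0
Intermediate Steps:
1/(-4709 + (-382 + 289)/(-2402 - 643)) - B = 1/(-4709 + (-382 + 289)/(-2402 - 643)) - 1*(-2830) = 1/(-4709 - 93/(-3045)) + 2830 = 1/(-4709 - 93*(-1/3045)) + 2830 = 1/(-4709 + 31/1015) + 2830 = 1/(-4779604/1015) + 2830 = -1015/4779604 + 2830 = 13526278305/4779604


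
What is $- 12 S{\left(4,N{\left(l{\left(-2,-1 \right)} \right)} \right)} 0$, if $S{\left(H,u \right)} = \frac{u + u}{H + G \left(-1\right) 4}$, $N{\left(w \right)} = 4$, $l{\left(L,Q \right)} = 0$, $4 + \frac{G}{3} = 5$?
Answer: $0$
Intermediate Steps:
$G = 3$ ($G = -12 + 3 \cdot 5 = -12 + 15 = 3$)
$S{\left(H,u \right)} = \frac{2 u}{-12 + H}$ ($S{\left(H,u \right)} = \frac{u + u}{H + 3 \left(-1\right) 4} = \frac{2 u}{H - 12} = \frac{2 u}{-12 + H}$)
$- 12 S{\left(4,N{\left(l{\left(-2,-1 \right)} \right)} \right)} 0 = - 12 \cdot 2 \cdot 4 \frac{1}{-12 + 4} \cdot 0 = - 12 \cdot 2 \cdot 4 \frac{1}{-8} \cdot 0 = - 12 \cdot 2 \cdot 4 \left(- \frac{1}{8}\right) 0 = \left(-12\right) \left(-1\right) 0 = 12 \cdot 0 = 0$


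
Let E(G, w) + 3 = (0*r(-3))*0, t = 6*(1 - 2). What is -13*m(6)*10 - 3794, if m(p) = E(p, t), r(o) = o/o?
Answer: -3404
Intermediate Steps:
r(o) = 1
t = -6 (t = 6*(-1) = -6)
E(G, w) = -3 (E(G, w) = -3 + (0*1)*0 = -3 + 0*0 = -3 + 0 = -3)
m(p) = -3
-13*m(6)*10 - 3794 = -13*(-3)*10 - 3794 = 39*10 - 3794 = 390 - 3794 = -3404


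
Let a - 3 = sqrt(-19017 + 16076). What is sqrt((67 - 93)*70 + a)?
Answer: sqrt(-1817 + I*sqrt(2941)) ≈ 0.6361 + 42.631*I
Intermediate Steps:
a = 3 + I*sqrt(2941) (a = 3 + sqrt(-19017 + 16076) = 3 + sqrt(-2941) = 3 + I*sqrt(2941) ≈ 3.0 + 54.231*I)
sqrt((67 - 93)*70 + a) = sqrt((67 - 93)*70 + (3 + I*sqrt(2941))) = sqrt(-26*70 + (3 + I*sqrt(2941))) = sqrt(-1820 + (3 + I*sqrt(2941))) = sqrt(-1817 + I*sqrt(2941))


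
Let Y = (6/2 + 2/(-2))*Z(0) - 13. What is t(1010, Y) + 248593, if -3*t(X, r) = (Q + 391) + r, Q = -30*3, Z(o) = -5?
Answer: 745501/3 ≈ 2.4850e+5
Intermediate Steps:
Y = -23 (Y = (6/2 + 2/(-2))*(-5) - 13 = (6*(½) + 2*(-½))*(-5) - 13 = (3 - 1)*(-5) - 13 = 2*(-5) - 13 = -10 - 13 = -23)
Q = -90
t(X, r) = -301/3 - r/3 (t(X, r) = -((-90 + 391) + r)/3 = -(301 + r)/3 = -301/3 - r/3)
t(1010, Y) + 248593 = (-301/3 - ⅓*(-23)) + 248593 = (-301/3 + 23/3) + 248593 = -278/3 + 248593 = 745501/3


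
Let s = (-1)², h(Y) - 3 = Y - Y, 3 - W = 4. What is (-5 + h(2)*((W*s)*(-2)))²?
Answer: 1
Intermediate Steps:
W = -1 (W = 3 - 1*4 = 3 - 4 = -1)
h(Y) = 3 (h(Y) = 3 + (Y - Y) = 3 + 0 = 3)
s = 1
(-5 + h(2)*((W*s)*(-2)))² = (-5 + 3*(-1*1*(-2)))² = (-5 + 3*(-1*(-2)))² = (-5 + 3*2)² = (-5 + 6)² = 1² = 1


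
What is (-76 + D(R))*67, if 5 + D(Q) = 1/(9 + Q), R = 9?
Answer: -97619/18 ≈ -5423.3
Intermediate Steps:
D(Q) = -5 + 1/(9 + Q)
(-76 + D(R))*67 = (-76 + (-44 - 5*9)/(9 + 9))*67 = (-76 + (-44 - 45)/18)*67 = (-76 + (1/18)*(-89))*67 = (-76 - 89/18)*67 = -1457/18*67 = -97619/18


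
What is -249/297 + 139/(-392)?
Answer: -46297/38808 ≈ -1.1930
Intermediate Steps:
-249/297 + 139/(-392) = -249*1/297 + 139*(-1/392) = -83/99 - 139/392 = -46297/38808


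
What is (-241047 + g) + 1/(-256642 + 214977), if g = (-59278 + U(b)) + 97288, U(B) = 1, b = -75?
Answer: -8459494941/41665 ≈ -2.0304e+5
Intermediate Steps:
g = 38011 (g = (-59278 + 1) + 97288 = -59277 + 97288 = 38011)
(-241047 + g) + 1/(-256642 + 214977) = (-241047 + 38011) + 1/(-256642 + 214977) = -203036 + 1/(-41665) = -203036 - 1/41665 = -8459494941/41665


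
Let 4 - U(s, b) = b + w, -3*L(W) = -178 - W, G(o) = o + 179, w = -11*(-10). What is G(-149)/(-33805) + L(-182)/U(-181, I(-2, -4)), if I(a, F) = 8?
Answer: 12496/1156131 ≈ 0.010808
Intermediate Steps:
w = 110
G(o) = 179 + o
L(W) = 178/3 + W/3 (L(W) = -(-178 - W)/3 = 178/3 + W/3)
U(s, b) = -106 - b (U(s, b) = 4 - (b + 110) = 4 - (110 + b) = 4 + (-110 - b) = -106 - b)
G(-149)/(-33805) + L(-182)/U(-181, I(-2, -4)) = (179 - 149)/(-33805) + (178/3 + (⅓)*(-182))/(-106 - 1*8) = 30*(-1/33805) + (178/3 - 182/3)/(-106 - 8) = -6/6761 - 4/3/(-114) = -6/6761 - 4/3*(-1/114) = -6/6761 + 2/171 = 12496/1156131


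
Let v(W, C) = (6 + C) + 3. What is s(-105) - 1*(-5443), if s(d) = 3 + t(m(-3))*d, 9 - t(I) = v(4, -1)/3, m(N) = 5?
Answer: 4781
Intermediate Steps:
v(W, C) = 9 + C
t(I) = 19/3 (t(I) = 9 - (9 - 1)/3 = 9 - 8/3 = 19/3)
s(d) = 3 + 19*d/3
s(-105) - 1*(-5443) = (3 + (19/3)*(-105)) - 1*(-5443) = (3 - 665) + 5443 = -662 + 5443 = 4781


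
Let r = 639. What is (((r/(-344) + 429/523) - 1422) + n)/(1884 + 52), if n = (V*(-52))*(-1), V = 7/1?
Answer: -190533517/348309632 ≈ -0.54702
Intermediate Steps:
V = 7 (V = 7*1 = 7)
n = 364 (n = (7*(-52))*(-1) = -364*(-1) = 364)
(((r/(-344) + 429/523) - 1422) + n)/(1884 + 52) = (((639/(-344) + 429/523) - 1422) + 364)/(1884 + 52) = (((639*(-1/344) + 429*(1/523)) - 1422) + 364)/1936 = (((-639/344 + 429/523) - 1422) + 364)*(1/1936) = ((-186621/179912 - 1422) + 364)*(1/1936) = (-256021485/179912 + 364)*(1/1936) = -190533517/179912*1/1936 = -190533517/348309632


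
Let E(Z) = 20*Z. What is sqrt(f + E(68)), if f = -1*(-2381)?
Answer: sqrt(3741) ≈ 61.164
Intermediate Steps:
f = 2381
sqrt(f + E(68)) = sqrt(2381 + 20*68) = sqrt(2381 + 1360) = sqrt(3741)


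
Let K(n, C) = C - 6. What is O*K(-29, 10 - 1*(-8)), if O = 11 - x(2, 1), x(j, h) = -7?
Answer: 216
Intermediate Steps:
K(n, C) = -6 + C
O = 18 (O = 11 - 1*(-7) = 11 + 7 = 18)
O*K(-29, 10 - 1*(-8)) = 18*(-6 + (10 - 1*(-8))) = 18*(-6 + (10 + 8)) = 18*(-6 + 18) = 18*12 = 216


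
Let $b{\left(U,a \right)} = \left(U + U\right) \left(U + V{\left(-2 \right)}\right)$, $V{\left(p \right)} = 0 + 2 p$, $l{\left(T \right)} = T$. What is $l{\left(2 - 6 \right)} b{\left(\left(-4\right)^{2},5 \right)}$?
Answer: $-1536$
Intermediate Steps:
$V{\left(p \right)} = 2 p$
$b{\left(U,a \right)} = 2 U \left(-4 + U\right)$ ($b{\left(U,a \right)} = \left(U + U\right) \left(U + 2 \left(-2\right)\right) = 2 U \left(U - 4\right) = 2 U \left(-4 + U\right)$)
$l{\left(2 - 6 \right)} b{\left(\left(-4\right)^{2},5 \right)} = \left(2 - 6\right) 2 \left(-4\right)^{2} \left(-4 + \left(-4\right)^{2}\right) = \left(2 - 6\right) 2 \cdot 16 \left(-4 + 16\right) = - 4 \cdot 2 \cdot 16 \cdot 12 = \left(-4\right) 384 = -1536$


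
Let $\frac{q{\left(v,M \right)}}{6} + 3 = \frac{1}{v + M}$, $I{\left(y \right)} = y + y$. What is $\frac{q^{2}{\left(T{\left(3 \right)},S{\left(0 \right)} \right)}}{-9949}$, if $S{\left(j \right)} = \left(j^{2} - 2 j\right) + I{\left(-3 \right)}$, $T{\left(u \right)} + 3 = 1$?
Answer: $- \frac{5625}{159184} \approx -0.035336$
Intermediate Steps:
$I{\left(y \right)} = 2 y$
$T{\left(u \right)} = -2$ ($T{\left(u \right)} = -3 + 1 = -2$)
$S{\left(j \right)} = -6 + j^{2} - 2 j$ ($S{\left(j \right)} = \left(j^{2} - 2 j\right) + 2 \left(-3\right) = \left(j^{2} - 2 j\right) - 6 = -6 + j^{2} - 2 j$)
$q{\left(v,M \right)} = -18 + \frac{6}{M + v}$ ($q{\left(v,M \right)} = -18 + \frac{6}{v + M} = -18 + \frac{6}{M + v}$)
$\frac{q^{2}{\left(T{\left(3 \right)},S{\left(0 \right)} \right)}}{-9949} = \frac{\left(\frac{6 \left(1 - 3 \left(-6 + 0^{2} - 0\right) - -6\right)}{\left(-6 + 0^{2} - 0\right) - 2}\right)^{2}}{-9949} = \left(\frac{6 \left(1 - 3 \left(-6 + 0 + 0\right) + 6\right)}{\left(-6 + 0 + 0\right) - 2}\right)^{2} \left(- \frac{1}{9949}\right) = \left(\frac{6 \left(1 - -18 + 6\right)}{-6 - 2}\right)^{2} \left(- \frac{1}{9949}\right) = \left(\frac{6 \left(1 + 18 + 6\right)}{-8}\right)^{2} \left(- \frac{1}{9949}\right) = \left(6 \left(- \frac{1}{8}\right) 25\right)^{2} \left(- \frac{1}{9949}\right) = \left(- \frac{75}{4}\right)^{2} \left(- \frac{1}{9949}\right) = \frac{5625}{16} \left(- \frac{1}{9949}\right) = - \frac{5625}{159184}$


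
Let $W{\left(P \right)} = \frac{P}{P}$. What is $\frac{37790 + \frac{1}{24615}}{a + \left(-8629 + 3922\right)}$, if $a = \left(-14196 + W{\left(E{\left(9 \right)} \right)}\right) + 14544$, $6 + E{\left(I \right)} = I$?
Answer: $- \frac{930200851}{107272170} \approx -8.6714$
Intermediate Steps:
$E{\left(I \right)} = -6 + I$
$W{\left(P \right)} = 1$
$a = 349$ ($a = \left(-14196 + 1\right) + 14544 = -14195 + 14544 = 349$)
$\frac{37790 + \frac{1}{24615}}{a + \left(-8629 + 3922\right)} = \frac{37790 + \frac{1}{24615}}{349 + \left(-8629 + 3922\right)} = \frac{37790 + \frac{1}{24615}}{349 - 4707} = \frac{930200851}{24615 \left(-4358\right)} = \frac{930200851}{24615} \left(- \frac{1}{4358}\right) = - \frac{930200851}{107272170}$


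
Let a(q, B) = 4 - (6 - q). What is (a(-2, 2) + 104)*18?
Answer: 1800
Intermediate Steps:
a(q, B) = -2 + q (a(q, B) = 4 + (-6 + q) = -2 + q)
(a(-2, 2) + 104)*18 = ((-2 - 2) + 104)*18 = (-4 + 104)*18 = 100*18 = 1800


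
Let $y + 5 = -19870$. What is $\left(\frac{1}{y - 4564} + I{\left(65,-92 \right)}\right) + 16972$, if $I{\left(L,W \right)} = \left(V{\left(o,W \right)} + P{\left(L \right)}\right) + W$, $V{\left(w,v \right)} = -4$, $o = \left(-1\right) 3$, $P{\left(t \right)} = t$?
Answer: $\frac{414021098}{24439} \approx 16941.0$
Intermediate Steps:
$y = -19875$ ($y = -5 - 19870 = -19875$)
$o = -3$
$I{\left(L,W \right)} = -4 + L + W$ ($I{\left(L,W \right)} = \left(-4 + L\right) + W = -4 + L + W$)
$\left(\frac{1}{y - 4564} + I{\left(65,-92 \right)}\right) + 16972 = \left(\frac{1}{-19875 - 4564} - 31\right) + 16972 = \left(\frac{1}{-24439} - 31\right) + 16972 = \left(- \frac{1}{24439} - 31\right) + 16972 = - \frac{757610}{24439} + 16972 = \frac{414021098}{24439}$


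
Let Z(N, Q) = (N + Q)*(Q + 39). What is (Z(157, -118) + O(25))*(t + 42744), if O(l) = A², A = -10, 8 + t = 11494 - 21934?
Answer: -96274376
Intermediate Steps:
t = -10448 (t = -8 + (11494 - 21934) = -8 - 10440 = -10448)
Z(N, Q) = (39 + Q)*(N + Q) (Z(N, Q) = (N + Q)*(39 + Q) = (39 + Q)*(N + Q))
O(l) = 100 (O(l) = (-10)² = 100)
(Z(157, -118) + O(25))*(t + 42744) = (((-118)² + 39*157 + 39*(-118) + 157*(-118)) + 100)*(-10448 + 42744) = ((13924 + 6123 - 4602 - 18526) + 100)*32296 = (-3081 + 100)*32296 = -2981*32296 = -96274376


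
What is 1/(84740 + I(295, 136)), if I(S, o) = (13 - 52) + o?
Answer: 1/84837 ≈ 1.1787e-5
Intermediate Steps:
I(S, o) = -39 + o
1/(84740 + I(295, 136)) = 1/(84740 + (-39 + 136)) = 1/(84740 + 97) = 1/84837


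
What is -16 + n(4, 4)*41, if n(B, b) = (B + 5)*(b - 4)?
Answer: -16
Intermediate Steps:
n(B, b) = (-4 + b)*(5 + B) (n(B, b) = (5 + B)*(-4 + b) = (-4 + b)*(5 + B))
-16 + n(4, 4)*41 = -16 + (-20 - 4*4 + 5*4 + 4*4)*41 = -16 + (-20 - 16 + 20 + 16)*41 = -16 + 0*41 = -16 + 0 = -16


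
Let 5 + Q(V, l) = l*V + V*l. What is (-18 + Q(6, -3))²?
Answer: 3481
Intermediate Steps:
Q(V, l) = -5 + 2*V*l (Q(V, l) = -5 + (l*V + V*l) = -5 + (V*l + V*l) = -5 + 2*V*l)
(-18 + Q(6, -3))² = (-18 + (-5 + 2*6*(-3)))² = (-18 + (-5 - 36))² = (-18 - 41)² = (-59)² = 3481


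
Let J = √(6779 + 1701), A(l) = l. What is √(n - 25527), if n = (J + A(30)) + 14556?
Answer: √(-10941 + 4*√530) ≈ 104.16*I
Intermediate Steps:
J = 4*√530 (J = √8480 = 4*√530 ≈ 92.087)
n = 14586 + 4*√530 (n = (4*√530 + 30) + 14556 = (30 + 4*√530) + 14556 = 14586 + 4*√530 ≈ 14678.)
√(n - 25527) = √((14586 + 4*√530) - 25527) = √(-10941 + 4*√530)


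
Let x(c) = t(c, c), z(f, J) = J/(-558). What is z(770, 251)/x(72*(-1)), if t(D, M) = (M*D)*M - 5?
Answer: 251/208275174 ≈ 1.2051e-6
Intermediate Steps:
t(D, M) = -5 + D*M**2 (t(D, M) = (D*M)*M - 5 = D*M**2 - 5 = -5 + D*M**2)
z(f, J) = -J/558 (z(f, J) = J*(-1/558) = -J/558)
x(c) = -5 + c**3 (x(c) = -5 + c*c**2 = -5 + c**3)
z(770, 251)/x(72*(-1)) = (-1/558*251)/(-5 + (72*(-1))**3) = -251/(558*(-5 + (-72)**3)) = -251/(558*(-5 - 373248)) = -251/558/(-373253) = -251/558*(-1/373253) = 251/208275174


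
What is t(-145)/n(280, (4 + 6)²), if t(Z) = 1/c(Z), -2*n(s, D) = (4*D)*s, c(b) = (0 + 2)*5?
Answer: -1/560000 ≈ -1.7857e-6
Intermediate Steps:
c(b) = 10 (c(b) = 2*5 = 10)
n(s, D) = -2*D*s (n(s, D) = -4*D*s/2 = -2*D*s)
t(Z) = ⅒ (t(Z) = 1/10 = ⅒)
t(-145)/n(280, (4 + 6)²) = 1/(10*((-2*(4 + 6)²*280))) = 1/(10*((-2*10²*280))) = 1/(10*((-2*100*280))) = (⅒)/(-56000) = (⅒)*(-1/56000) = -1/560000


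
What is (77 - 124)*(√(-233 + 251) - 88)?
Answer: 4136 - 141*√2 ≈ 3936.6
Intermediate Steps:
(77 - 124)*(√(-233 + 251) - 88) = -47*(√18 - 88) = -47*(3*√2 - 88) = -47*(-88 + 3*√2) = 4136 - 141*√2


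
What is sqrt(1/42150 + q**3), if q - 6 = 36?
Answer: 19*sqrt(14584643526)/8430 ≈ 272.19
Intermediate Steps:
q = 42 (q = 6 + 36 = 42)
sqrt(1/42150 + q**3) = sqrt(1/42150 + 42**3) = sqrt(1/42150 + 74088) = sqrt(3122809201/42150) = 19*sqrt(14584643526)/8430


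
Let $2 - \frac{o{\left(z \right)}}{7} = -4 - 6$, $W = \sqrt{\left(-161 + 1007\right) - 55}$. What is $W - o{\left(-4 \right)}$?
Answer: $-84 + \sqrt{791} \approx -55.875$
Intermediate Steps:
$W = \sqrt{791}$ ($W = \sqrt{846 - 55} = \sqrt{791} \approx 28.125$)
$o{\left(z \right)} = 84$ ($o{\left(z \right)} = 14 - 7 \left(-4 - 6\right) = 14 - -70 = 14 + 70 = 84$)
$W - o{\left(-4 \right)} = \sqrt{791} - 84 = -84 + \sqrt{791}$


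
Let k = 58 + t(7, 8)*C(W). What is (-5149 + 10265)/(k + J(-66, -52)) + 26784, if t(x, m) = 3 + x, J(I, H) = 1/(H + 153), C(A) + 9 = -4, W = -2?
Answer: 194229748/7271 ≈ 26713.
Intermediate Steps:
C(A) = -13 (C(A) = -9 - 4 = -13)
J(I, H) = 1/(153 + H)
k = -72 (k = 58 + (3 + 7)*(-13) = 58 + 10*(-13) = 58 - 130 = -72)
(-5149 + 10265)/(k + J(-66, -52)) + 26784 = (-5149 + 10265)/(-72 + 1/(153 - 52)) + 26784 = 5116/(-72 + 1/101) + 26784 = 5116/(-7271/101) + 26784 = 5116*(-101/7271) + 26784 = -516716/7271 + 26784 = 194229748/7271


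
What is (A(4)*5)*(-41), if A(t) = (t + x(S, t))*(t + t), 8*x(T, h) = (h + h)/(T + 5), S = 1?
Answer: -20500/3 ≈ -6833.3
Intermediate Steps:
x(T, h) = h/(4*(5 + T)) (x(T, h) = ((h + h)/(T + 5))/8 = ((2*h)/(5 + T))/8 = (2*h/(5 + T))/8 = h/(4*(5 + T)))
A(t) = 25*t²/12 (A(t) = (t + t/(4*(5 + 1)))*(t + t) = (t + (¼)*t/6)*(2*t) = (t + (¼)*t*(⅙))*(2*t) = (t + t/24)*(2*t) = (25*t/24)*(2*t) = 25*t²/12)
(A(4)*5)*(-41) = (((25/12)*4²)*5)*(-41) = (((25/12)*16)*5)*(-41) = ((100/3)*5)*(-41) = (500/3)*(-41) = -20500/3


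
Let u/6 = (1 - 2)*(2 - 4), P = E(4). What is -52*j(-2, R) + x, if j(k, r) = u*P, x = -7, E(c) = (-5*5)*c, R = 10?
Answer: 62393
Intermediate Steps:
E(c) = -25*c
P = -100 (P = -25*4 = -100)
u = 12 (u = 6*((1 - 2)*(2 - 4)) = 6*(-1*(-2)) = 6*2 = 12)
j(k, r) = -1200 (j(k, r) = 12*(-100) = -1200)
-52*j(-2, R) + x = -52*(-1200) - 7 = 62400 - 7 = 62393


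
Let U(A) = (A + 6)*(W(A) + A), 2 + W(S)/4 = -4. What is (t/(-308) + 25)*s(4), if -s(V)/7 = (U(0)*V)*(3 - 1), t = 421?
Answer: 2096352/11 ≈ 1.9058e+5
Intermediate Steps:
W(S) = -24 (W(S) = -8 + 4*(-4) = -8 - 16 = -24)
U(A) = (-24 + A)*(6 + A) (U(A) = (A + 6)*(-24 + A) = (6 + A)*(-24 + A) = (-24 + A)*(6 + A))
s(V) = 2016*V (s(V) = -7*(-144 + 0² - 18*0)*V*(3 - 1) = -7*(-144 + 0 + 0)*V*2 = -7*(-144*V)*2 = -(-2016)*V = 2016*V)
(t/(-308) + 25)*s(4) = (421/(-308) + 25)*(2016*4) = (421*(-1/308) + 25)*8064 = (-421/308 + 25)*8064 = (7279/308)*8064 = 2096352/11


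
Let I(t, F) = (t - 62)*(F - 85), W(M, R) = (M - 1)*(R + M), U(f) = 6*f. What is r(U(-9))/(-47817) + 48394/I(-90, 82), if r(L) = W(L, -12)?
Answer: 11678791/110124 ≈ 106.05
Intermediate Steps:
W(M, R) = (-1 + M)*(M + R)
r(L) = 12 + L² - 13*L (r(L) = L² - L - 1*(-12) + L*(-12) = L² - L + 12 - 12*L = 12 + L² - 13*L)
I(t, F) = (-85 + F)*(-62 + t) (I(t, F) = (-62 + t)*(-85 + F) = (-85 + F)*(-62 + t))
r(U(-9))/(-47817) + 48394/I(-90, 82) = (12 + (6*(-9))² - 78*(-9))/(-47817) + 48394/(5270 - 85*(-90) - 62*82 + 82*(-90)) = (12 + (-54)² - 13*(-54))*(-1/47817) + 48394/(5270 + 7650 - 5084 - 7380) = (12 + 2916 + 702)*(-1/47817) + 48394/456 = 3630*(-1/47817) + 48394*(1/456) = -110/1449 + 24197/228 = 11678791/110124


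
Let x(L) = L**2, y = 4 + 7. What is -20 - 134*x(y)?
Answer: -16234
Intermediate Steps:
y = 11
-20 - 134*x(y) = -20 - 134*11**2 = -20 - 134*121 = -20 - 16214 = -16234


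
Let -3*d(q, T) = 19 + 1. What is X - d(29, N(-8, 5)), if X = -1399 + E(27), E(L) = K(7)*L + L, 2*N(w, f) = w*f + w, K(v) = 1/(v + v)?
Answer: -57263/42 ≈ -1363.4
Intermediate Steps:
K(v) = 1/(2*v)
N(w, f) = w/2 + f*w/2 (N(w, f) = (w*f + w)/2 = (f*w + w)/2 = (w + f*w)/2 = w/2 + f*w/2)
E(L) = 15*L/14 (E(L) = ((1/2)/7)*L + L = ((1/2)*(1/7))*L + L = L/14 + L = 15*L/14)
d(q, T) = -20/3 (d(q, T) = -(19 + 1)/3 = -1/3*20 = -20/3)
X = -19181/14 (X = -1399 + (15/14)*27 = -1399 + 405/14 = -19181/14 ≈ -1370.1)
X - d(29, N(-8, 5)) = -19181/14 - 1*(-20/3) = -19181/14 + 20/3 = -57263/42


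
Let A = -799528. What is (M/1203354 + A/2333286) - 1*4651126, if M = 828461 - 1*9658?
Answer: -725515924518815611/155987168958 ≈ -4.6511e+6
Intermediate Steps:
M = 818803 (M = 828461 - 9658 = 818803)
(M/1203354 + A/2333286) - 1*4651126 = (818803/1203354 - 799528/2333286) - 1*4651126 = (818803*(1/1203354) - 799528*1/2333286) - 4651126 = (818803/1203354 - 399764/1166643) - 4651126 = 52688131097/155987168958 - 4651126 = -725515924518815611/155987168958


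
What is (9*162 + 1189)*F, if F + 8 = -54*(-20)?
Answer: 2837584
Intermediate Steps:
F = 1072 (F = -8 - 54*(-20) = -8 + 1080 = 1072)
(9*162 + 1189)*F = (9*162 + 1189)*1072 = (1458 + 1189)*1072 = 2647*1072 = 2837584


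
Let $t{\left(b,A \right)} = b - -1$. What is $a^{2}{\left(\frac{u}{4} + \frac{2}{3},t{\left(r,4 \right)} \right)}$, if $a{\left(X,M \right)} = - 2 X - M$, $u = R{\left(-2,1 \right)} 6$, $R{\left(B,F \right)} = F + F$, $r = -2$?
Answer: $\frac{361}{9} \approx 40.111$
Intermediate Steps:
$R{\left(B,F \right)} = 2 F$
$t{\left(b,A \right)} = 1 + b$ ($t{\left(b,A \right)} = b + 1 = 1 + b$)
$u = 12$ ($u = 2 \cdot 1 \cdot 6 = 2 \cdot 6 = 12$)
$a{\left(X,M \right)} = - M - 2 X$
$a^{2}{\left(\frac{u}{4} + \frac{2}{3},t{\left(r,4 \right)} \right)} = \left(- (1 - 2) - 2 \left(\frac{12}{4} + \frac{2}{3}\right)\right)^{2} = \left(\left(-1\right) \left(-1\right) - 2 \left(12 \cdot \frac{1}{4} + 2 \cdot \frac{1}{3}\right)\right)^{2} = \left(1 - 2 \left(3 + \frac{2}{3}\right)\right)^{2} = \left(1 - \frac{22}{3}\right)^{2} = \left(- \frac{19}{3}\right)^{2} = \frac{361}{9}$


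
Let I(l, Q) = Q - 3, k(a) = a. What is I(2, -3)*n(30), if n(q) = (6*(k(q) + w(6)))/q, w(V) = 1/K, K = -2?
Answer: -177/5 ≈ -35.400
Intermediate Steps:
w(V) = -½ (w(V) = 1/(-2) = -½)
I(l, Q) = -3 + Q
n(q) = (-3 + 6*q)/q (n(q) = (6*(q - ½))/q = (6*(-½ + q))/q = (-3 + 6*q)/q)
I(2, -3)*n(30) = (-3 - 3)*(6 - 3/30) = -6*(6 - 3*1/30) = -6*(6 - ⅒) = -6*59/10 = -177/5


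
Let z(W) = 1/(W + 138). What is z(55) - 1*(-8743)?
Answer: 1687400/193 ≈ 8743.0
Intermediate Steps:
z(W) = 1/(138 + W)
z(55) - 1*(-8743) = 1/(138 + 55) - 1*(-8743) = 1/193 + 8743 = 1687400/193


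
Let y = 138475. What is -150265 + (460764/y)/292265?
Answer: -6081434300696111/40471395875 ≈ -1.5027e+5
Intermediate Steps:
-150265 + (460764/y)/292265 = -150265 + (460764/138475)/292265 = -150265 + (460764*(1/138475))*(1/292265) = -150265 + (460764/138475)*(1/292265) = -150265 + 460764/40471395875 = -6081434300696111/40471395875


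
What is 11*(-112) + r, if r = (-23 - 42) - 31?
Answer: -1328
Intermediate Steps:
r = -96 (r = -65 - 31 = -96)
11*(-112) + r = 11*(-112) - 96 = -1232 - 96 = -1328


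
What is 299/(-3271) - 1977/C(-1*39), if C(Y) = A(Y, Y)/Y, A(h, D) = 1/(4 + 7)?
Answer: 2774242744/3271 ≈ 8.4813e+5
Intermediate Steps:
A(h, D) = 1/11
C(Y) = 1/(11*Y)
299/(-3271) - 1977/C(-1*39) = 299/(-3271) - 1977/(1/(11*((-1*39)))) = 299*(-1/3271) - 1977/((1/11)/(-39)) = -299/3271 - 1977/((1/11)*(-1/39)) = -299/3271 - 1977/(-1/429) = -299/3271 - 1977*(-429) = -299/3271 + 848133 = 2774242744/3271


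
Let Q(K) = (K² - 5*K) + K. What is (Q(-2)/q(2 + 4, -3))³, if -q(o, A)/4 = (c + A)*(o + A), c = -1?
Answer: 1/64 ≈ 0.015625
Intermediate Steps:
Q(K) = K² - 4*K
q(o, A) = -4*(-1 + A)*(A + o) (q(o, A) = -4*(-1 + A)*(o + A) = -4*(-1 + A)*(A + o))
(Q(-2)/q(2 + 4, -3))³ = ((-2*(-4 - 2))/(-4*(-3)² + 4*(-3) + 4*(2 + 4) - 4*(-3)*(2 + 4)))³ = ((-2*(-6))/(-4*9 - 12 + 4*6 - 4*(-3)*6))³ = (12/(-36 - 12 + 24 + 72))³ = (12/48)³ = (12*(1/48))³ = (¼)³ = 1/64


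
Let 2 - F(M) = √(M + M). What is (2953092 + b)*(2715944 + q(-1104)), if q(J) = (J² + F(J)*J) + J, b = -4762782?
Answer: -7114702131120 - 7991591040*I*√138 ≈ -7.1147e+12 - 9.388e+10*I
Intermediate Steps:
F(M) = 2 - √2*√M (F(M) = 2 - √(M + M) = 2 - √(2*M) = 2 - √2*√M)
q(J) = J + J² + J*(2 - √2*√J) (q(J) = (J² + (2 - √2*√J)*J) + J = (J² + J*(2 - √2*√J)) + J = J + J² + J*(2 - √2*√J))
(2953092 + b)*(2715944 + q(-1104)) = (2953092 - 4762782)*(2715944 - 1104*(3 - 1104 - √2*√(-1104))) = -1809690*(2715944 - 1104*(3 - 1104 - √2*4*I*√69)) = -1809690*(2715944 - 1104*(3 - 1104 - 4*I*√138)) = -1809690*(2715944 - 1104*(-1101 - 4*I*√138)) = -1809690*(2715944 + (1215504 + 4416*I*√138)) = -1809690*(3931448 + 4416*I*√138) = -7114702131120 - 7991591040*I*√138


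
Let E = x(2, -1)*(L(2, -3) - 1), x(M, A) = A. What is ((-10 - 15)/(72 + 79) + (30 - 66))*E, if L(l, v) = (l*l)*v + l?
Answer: -60071/151 ≈ -397.82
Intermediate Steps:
L(l, v) = l + v*l**2 (L(l, v) = l**2*v + l = v*l**2 + l = l + v*l**2)
E = 11 (E = -(2*(1 + 2*(-3)) - 1) = -(2*(1 - 6) - 1) = -(2*(-5) - 1) = -(-10 - 1) = -1*(-11) = 11)
((-10 - 15)/(72 + 79) + (30 - 66))*E = ((-10 - 15)/(72 + 79) + (30 - 66))*11 = (-25/151 - 36)*11 = -5461/151*11 = -60071/151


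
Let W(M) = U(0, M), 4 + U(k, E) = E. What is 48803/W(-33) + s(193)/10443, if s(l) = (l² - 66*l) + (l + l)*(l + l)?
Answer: -13600810/10443 ≈ -1302.4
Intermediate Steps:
U(k, E) = -4 + E
W(M) = -4 + M
s(l) = -66*l + 5*l² (s(l) = (l² - 66*l) + (2*l)*(2*l) = (l² - 66*l) + 4*l² = -66*l + 5*l²)
48803/W(-33) + s(193)/10443 = 48803/(-4 - 33) + (193*(-66 + 5*193))/10443 = 48803/(-37) + (193*(-66 + 965))*(1/10443) = 48803*(-1/37) + (193*899)*(1/10443) = -1319 + 173507*(1/10443) = -1319 + 173507/10443 = -13600810/10443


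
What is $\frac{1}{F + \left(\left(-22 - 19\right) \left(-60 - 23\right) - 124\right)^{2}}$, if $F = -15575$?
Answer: $\frac{1}{10736266} \approx 9.3142 \cdot 10^{-8}$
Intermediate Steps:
$\frac{1}{F + \left(\left(-22 - 19\right) \left(-60 - 23\right) - 124\right)^{2}} = \frac{1}{-15575 + \left(\left(-22 - 19\right) \left(-60 - 23\right) - 124\right)^{2}} = \frac{1}{-15575 + \left(\left(-41\right) \left(-83\right) - 124\right)^{2}} = \frac{1}{-15575 + \left(3403 - 124\right)^{2}} = \frac{1}{-15575 + 3279^{2}} = \frac{1}{-15575 + 10751841} = \frac{1}{10736266}$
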